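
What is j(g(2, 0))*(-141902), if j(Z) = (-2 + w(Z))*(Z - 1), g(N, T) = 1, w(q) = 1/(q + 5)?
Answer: 0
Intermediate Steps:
w(q) = 1/(5 + q)
j(Z) = (-1 + Z)*(-2 + 1/(5 + Z)) (j(Z) = (-2 + 1/(5 + Z))*(Z - 1) = (-2 + 1/(5 + Z))*(-1 + Z) = (-1 + Z)*(-2 + 1/(5 + Z)))
j(g(2, 0))*(-141902) = ((9 - 7*1 - 2*1²)/(5 + 1))*(-141902) = ((9 - 7 - 2*1)/6)*(-141902) = ((9 - 7 - 2)/6)*(-141902) = ((⅙)*0)*(-141902) = 0*(-141902) = 0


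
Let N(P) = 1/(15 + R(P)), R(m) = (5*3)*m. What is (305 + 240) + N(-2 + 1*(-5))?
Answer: 49049/90 ≈ 544.99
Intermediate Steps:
R(m) = 15*m
N(P) = 1/(15 + 15*P)
(305 + 240) + N(-2 + 1*(-5)) = (305 + 240) + 1/(15*(1 + (-2 + 1*(-5)))) = 545 + 1/(15*(1 + (-2 - 5))) = 545 + 1/(15*(1 - 7)) = 545 + (1/15)/(-6) = 545 + (1/15)*(-1/6) = 545 - 1/90 = 49049/90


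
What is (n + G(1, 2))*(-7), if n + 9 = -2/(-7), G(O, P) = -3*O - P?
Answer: 96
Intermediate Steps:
G(O, P) = -P - 3*O
n = -61/7 (n = -9 - 2/(-7) = -9 - 2*(-⅐) = -9 + 2/7 = -61/7 ≈ -8.7143)
(n + G(1, 2))*(-7) = (-61/7 + (-1*2 - 3*1))*(-7) = (-61/7 + (-2 - 3))*(-7) = (-61/7 - 5)*(-7) = -96/7*(-7) = 96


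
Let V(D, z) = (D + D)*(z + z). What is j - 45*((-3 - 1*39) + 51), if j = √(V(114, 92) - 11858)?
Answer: -405 + √30094 ≈ -231.52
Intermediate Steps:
V(D, z) = 4*D*z (V(D, z) = (2*D)*(2*z) = 4*D*z)
j = √30094 (j = √(4*114*92 - 11858) = √(41952 - 11858) = √30094 ≈ 173.48)
j - 45*((-3 - 1*39) + 51) = √30094 - 45*((-3 - 1*39) + 51) = √30094 - 45*((-3 - 39) + 51) = √30094 - 45*(-42 + 51) = √30094 - 45*9 = √30094 - 1*405 = √30094 - 405 = -405 + √30094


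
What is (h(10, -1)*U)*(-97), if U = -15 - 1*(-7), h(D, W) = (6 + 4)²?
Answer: 77600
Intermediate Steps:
h(D, W) = 100 (h(D, W) = 10² = 100)
U = -8 (U = -15 + 7 = -8)
(h(10, -1)*U)*(-97) = (100*(-8))*(-97) = -800*(-97) = 77600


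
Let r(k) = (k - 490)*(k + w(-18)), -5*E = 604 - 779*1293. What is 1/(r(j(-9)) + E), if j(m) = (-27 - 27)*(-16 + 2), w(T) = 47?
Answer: 5/2074633 ≈ 2.4101e-6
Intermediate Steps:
j(m) = 756 (j(m) = -54*(-14) = 756)
E = 1006643/5 (E = -(604 - 779*1293)/5 = -(604 - 1007247)/5 = -1/5*(-1006643) = 1006643/5 ≈ 2.0133e+5)
r(k) = (-490 + k)*(47 + k) (r(k) = (k - 490)*(k + 47) = (-490 + k)*(47 + k))
1/(r(j(-9)) + E) = 1/((-23030 + 756**2 - 443*756) + 1006643/5) = 1/((-23030 + 571536 - 334908) + 1006643/5) = 1/(213598 + 1006643/5) = 1/(2074633/5) = 5/2074633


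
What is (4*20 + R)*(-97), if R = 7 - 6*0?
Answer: -8439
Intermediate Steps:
R = 7 (R = 7 + 0 = 7)
(4*20 + R)*(-97) = (4*20 + 7)*(-97) = (80 + 7)*(-97) = 87*(-97) = -8439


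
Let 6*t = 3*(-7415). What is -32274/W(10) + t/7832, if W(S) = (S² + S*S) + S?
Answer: -84516181/548240 ≈ -154.16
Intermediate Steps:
t = -7415/2 (t = (3*(-7415))/6 = (⅙)*(-22245) = -7415/2 ≈ -3707.5)
W(S) = S + 2*S² (W(S) = (S² + S²) + S = 2*S² + S = S + 2*S²)
-32274/W(10) + t/7832 = -32274*1/(10*(1 + 2*10)) - 7415/2/7832 = -32274*1/(10*(1 + 20)) - 7415/2*1/7832 = -32274/(10*21) - 7415/15664 = -32274/210 - 7415/15664 = -32274*1/210 - 7415/15664 = -5379/35 - 7415/15664 = -84516181/548240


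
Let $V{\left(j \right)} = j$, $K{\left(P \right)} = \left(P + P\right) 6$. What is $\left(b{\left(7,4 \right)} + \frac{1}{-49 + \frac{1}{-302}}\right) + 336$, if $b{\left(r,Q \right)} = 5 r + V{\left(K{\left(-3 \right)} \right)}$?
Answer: $\frac{4957363}{14799} \approx 334.98$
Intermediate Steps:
$K{\left(P \right)} = 12 P$ ($K{\left(P \right)} = 2 P 6 = 12 P$)
$b{\left(r,Q \right)} = -36 + 5 r$ ($b{\left(r,Q \right)} = 5 r + 12 \left(-3\right) = 5 r - 36 = -36 + 5 r$)
$\left(b{\left(7,4 \right)} + \frac{1}{-49 + \frac{1}{-302}}\right) + 336 = \left(\left(-36 + 5 \cdot 7\right) + \frac{1}{-49 + \frac{1}{-302}}\right) + 336 = \left(\left(-36 + 35\right) + \frac{1}{-49 - \frac{1}{302}}\right) + 336 = \left(-1 + \frac{1}{- \frac{14799}{302}}\right) + 336 = \left(-1 - \frac{302}{14799}\right) + 336 = - \frac{15101}{14799} + 336 = \frac{4957363}{14799}$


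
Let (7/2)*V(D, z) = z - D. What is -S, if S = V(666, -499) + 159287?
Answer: -1112679/7 ≈ -1.5895e+5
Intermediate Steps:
V(D, z) = -2*D/7 + 2*z/7 (V(D, z) = 2*(z - D)/7 = -2*D/7 + 2*z/7)
S = 1112679/7 (S = (-2/7*666 + (2/7)*(-499)) + 159287 = (-1332/7 - 998/7) + 159287 = -2330/7 + 159287 = 1112679/7 ≈ 1.5895e+5)
-S = -1*1112679/7 = -1112679/7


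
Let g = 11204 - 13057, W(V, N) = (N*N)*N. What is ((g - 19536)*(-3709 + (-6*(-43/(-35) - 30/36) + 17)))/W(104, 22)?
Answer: 2765661867/372680 ≈ 7421.0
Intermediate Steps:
W(V, N) = N³ (W(V, N) = N²*N = N³)
g = -1853
((g - 19536)*(-3709 + (-6*(-43/(-35) - 30/36) + 17)))/W(104, 22) = ((-1853 - 19536)*(-3709 + (-6*(-43/(-35) - 30/36) + 17)))/(22³) = -21389*(-3709 + (-6*(-43*(-1/35) - 30*1/36) + 17))/10648 = -21389*(-3709 + (-6*(43/35 - ⅚) + 17))*(1/10648) = -21389*(-3709 + (-6*83/210 + 17))*(1/10648) = -21389*(-3709 + (-83/35 + 17))*(1/10648) = -21389*(-3709 + 512/35)*(1/10648) = -21389*(-129303/35)*(1/10648) = (2765661867/35)*(1/10648) = 2765661867/372680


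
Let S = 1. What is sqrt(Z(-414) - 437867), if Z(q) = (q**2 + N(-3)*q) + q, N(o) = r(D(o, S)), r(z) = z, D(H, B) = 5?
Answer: I*sqrt(268955) ≈ 518.61*I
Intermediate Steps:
N(o) = 5
Z(q) = q**2 + 6*q (Z(q) = (q**2 + 5*q) + q = q**2 + 6*q)
sqrt(Z(-414) - 437867) = sqrt(-414*(6 - 414) - 437867) = sqrt(-414*(-408) - 437867) = sqrt(168912 - 437867) = sqrt(-268955) = I*sqrt(268955)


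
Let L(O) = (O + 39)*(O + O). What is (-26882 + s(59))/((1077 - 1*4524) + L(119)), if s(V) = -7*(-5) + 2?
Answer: -26845/34157 ≈ -0.78593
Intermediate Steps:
s(V) = 37 (s(V) = 35 + 2 = 37)
L(O) = 2*O*(39 + O) (L(O) = (39 + O)*(2*O) = 2*O*(39 + O))
(-26882 + s(59))/((1077 - 1*4524) + L(119)) = (-26882 + 37)/((1077 - 1*4524) + 2*119*(39 + 119)) = -26845/((1077 - 4524) + 2*119*158) = -26845/(-3447 + 37604) = -26845/34157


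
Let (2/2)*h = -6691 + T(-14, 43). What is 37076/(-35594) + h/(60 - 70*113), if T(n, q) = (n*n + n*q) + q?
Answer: -768587/5373325 ≈ -0.14304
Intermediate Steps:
T(n, q) = q + n² + n*q (T(n, q) = (n² + n*q) + q = q + n² + n*q)
h = -7054 (h = -6691 + (43 + (-14)² - 14*43) = -6691 + (43 + 196 - 602) = -6691 - 363 = -7054)
37076/(-35594) + h/(60 - 70*113) = 37076/(-35594) - 7054/(60 - 70*113) = 37076*(-1/35594) - 7054/(60 - 7910) = -1426/1369 - 7054/(-7850) = -1426/1369 - 7054*(-1/7850) = -1426/1369 + 3527/3925 = -768587/5373325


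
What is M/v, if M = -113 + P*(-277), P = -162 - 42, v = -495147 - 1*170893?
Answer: -11279/133208 ≈ -0.084672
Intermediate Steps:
v = -666040 (v = -495147 - 170893 = -666040)
P = -204
M = 56395 (M = -113 - 204*(-277) = -113 + 56508 = 56395)
M/v = 56395/(-666040) = 56395*(-1/666040) = -11279/133208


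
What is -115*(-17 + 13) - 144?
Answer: 316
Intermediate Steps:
-115*(-17 + 13) - 144 = -115*(-4) - 144 = 460 - 144 = 316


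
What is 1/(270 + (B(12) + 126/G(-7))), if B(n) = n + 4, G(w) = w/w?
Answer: 1/412 ≈ 0.0024272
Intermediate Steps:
G(w) = 1
B(n) = 4 + n
1/(270 + (B(12) + 126/G(-7))) = 1/(270 + ((4 + 12) + 126/1)) = 1/(270 + (16 + 126*1)) = 1/(270 + (16 + 126)) = 1/(270 + 142) = 1/412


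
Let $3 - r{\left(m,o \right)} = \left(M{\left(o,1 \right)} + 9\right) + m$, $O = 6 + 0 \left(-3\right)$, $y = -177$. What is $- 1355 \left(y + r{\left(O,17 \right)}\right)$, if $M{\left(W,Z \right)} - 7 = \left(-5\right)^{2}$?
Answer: $299455$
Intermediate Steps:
$M{\left(W,Z \right)} = 32$ ($M{\left(W,Z \right)} = 7 + \left(-5\right)^{2} = 7 + 25 = 32$)
$O = 6$ ($O = 6 + 0 = 6$)
$r{\left(m,o \right)} = -38 - m$ ($r{\left(m,o \right)} = 3 - \left(\left(32 + 9\right) + m\right) = 3 - \left(41 + m\right) = -38 - m$)
$- 1355 \left(y + r{\left(O,17 \right)}\right) = - 1355 \left(-177 - 44\right) = \left(-1355\right) \left(-221\right) = 299455$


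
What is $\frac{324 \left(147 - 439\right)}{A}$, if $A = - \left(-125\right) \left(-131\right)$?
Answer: $\frac{94608}{16375} \approx 5.7776$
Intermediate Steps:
$A = -16375$ ($A = \left(-1\right) 16375 = -16375$)
$\frac{324 \left(147 - 439\right)}{A} = \frac{324 \left(147 - 439\right)}{-16375} = 324 \left(-292\right) \left(- \frac{1}{16375}\right) = \left(-94608\right) \left(- \frac{1}{16375}\right) = \frac{94608}{16375}$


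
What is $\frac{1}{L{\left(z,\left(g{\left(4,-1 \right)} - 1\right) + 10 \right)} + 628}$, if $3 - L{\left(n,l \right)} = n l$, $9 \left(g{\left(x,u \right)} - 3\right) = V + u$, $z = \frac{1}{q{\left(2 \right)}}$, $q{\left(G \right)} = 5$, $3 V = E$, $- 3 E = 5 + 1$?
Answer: $\frac{135}{84866} \approx 0.0015907$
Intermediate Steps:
$E = -2$ ($E = - \frac{5 + 1}{3} = \left(- \frac{1}{3}\right) 6 = -2$)
$V = - \frac{2}{3}$ ($V = \frac{1}{3} \left(-2\right) = - \frac{2}{3} \approx -0.66667$)
$z = \frac{1}{5} \approx 0.2$
$g{\left(x,u \right)} = \frac{79}{27} + \frac{u}{9}$ ($g{\left(x,u \right)} = 3 + \frac{- \frac{2}{3} + u}{9} = 3 + \left(- \frac{2}{27} + \frac{u}{9}\right) = \frac{79}{27} + \frac{u}{9}$)
$L{\left(n,l \right)} = 3 - l n$ ($L{\left(n,l \right)} = 3 - n l = 3 - l n$)
$\frac{1}{L{\left(z,\left(g{\left(4,-1 \right)} - 1\right) + 10 \right)} + 628} = \frac{1}{\left(3 - \left(\left(\left(\frac{79}{27} + \frac{1}{9} \left(-1\right)\right) - 1\right) + 10\right) \frac{1}{5}\right) + 628} = \frac{1}{\left(3 - \left(\left(\left(\frac{79}{27} - \frac{1}{9}\right) - 1\right) + 10\right) \frac{1}{5}\right) + 628} = \frac{1}{\left(3 - \left(\left(\frac{76}{27} - 1\right) + 10\right) \frac{1}{5}\right) + 628} = \frac{1}{\left(3 - \left(\frac{49}{27} + 10\right) \frac{1}{5}\right) + 628} = \frac{1}{\left(3 - \frac{319}{27} \cdot \frac{1}{5}\right) + 628} = \frac{1}{\left(3 - \frac{319}{135}\right) + 628} = \frac{1}{\frac{86}{135} + 628} = \frac{1}{\frac{84866}{135}} = \frac{135}{84866}$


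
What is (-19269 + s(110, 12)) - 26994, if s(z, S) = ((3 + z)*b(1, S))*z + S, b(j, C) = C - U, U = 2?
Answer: 78049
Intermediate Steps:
b(j, C) = -2 + C (b(j, C) = C - 1*2 = C - 2 = -2 + C)
s(z, S) = S + z*(-2 + S)*(3 + z) (s(z, S) = ((3 + z)*(-2 + S))*z + S = ((-2 + S)*(3 + z))*z + S = z*(-2 + S)*(3 + z) + S = S + z*(-2 + S)*(3 + z))
(-19269 + s(110, 12)) - 26994 = (-19269 + (12 + 110**2*(-2 + 12) + 3*110*(-2 + 12))) - 26994 = (-19269 + (12 + 12100*10 + 3*110*10)) - 26994 = (-19269 + (12 + 121000 + 3300)) - 26994 = (-19269 + 124312) - 26994 = 105043 - 26994 = 78049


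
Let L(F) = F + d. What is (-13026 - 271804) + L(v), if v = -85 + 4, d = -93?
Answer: -285004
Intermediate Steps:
v = -81
L(F) = -93 + F (L(F) = F - 93 = -93 + F)
(-13026 - 271804) + L(v) = (-13026 - 271804) + (-93 - 81) = -284830 - 174 = -285004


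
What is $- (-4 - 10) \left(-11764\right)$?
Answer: $-164696$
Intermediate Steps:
$- (-4 - 10) \left(-11764\right) = \left(-1\right) \left(-14\right) \left(-11764\right) = 14 \left(-11764\right) = -164696$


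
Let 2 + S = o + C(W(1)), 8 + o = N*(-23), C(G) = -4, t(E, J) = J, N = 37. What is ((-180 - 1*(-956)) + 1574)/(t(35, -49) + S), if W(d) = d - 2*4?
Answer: -1175/457 ≈ -2.5711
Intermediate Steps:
W(d) = -8 + d (W(d) = d - 8 = -8 + d)
o = -859 (o = -8 + 37*(-23) = -8 - 851 = -859)
S = -865 (S = -2 + (-859 - 4) = -2 - 863 = -865)
((-180 - 1*(-956)) + 1574)/(t(35, -49) + S) = ((-180 - 1*(-956)) + 1574)/(-49 - 865) = ((-180 + 956) + 1574)/(-914) = (776 + 1574)*(-1/914) = 2350*(-1/914) = -1175/457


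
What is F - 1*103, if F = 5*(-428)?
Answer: -2243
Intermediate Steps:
F = -2140
F - 1*103 = -2140 - 1*103 = -2140 - 103 = -2243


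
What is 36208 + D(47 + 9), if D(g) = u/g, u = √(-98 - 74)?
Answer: 36208 + I*√43/28 ≈ 36208.0 + 0.23419*I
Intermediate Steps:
u = 2*I*√43 (u = √(-172) = 2*I*√43 ≈ 13.115*I)
D(g) = 2*I*√43/g (D(g) = (2*I*√43)/g = 2*I*√43/g)
36208 + D(47 + 9) = 36208 + 2*I*√43/(47 + 9) = 36208 + 2*I*√43/56 = 36208 + 2*I*√43*(1/56) = 36208 + I*√43/28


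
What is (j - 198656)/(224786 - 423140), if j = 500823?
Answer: -302167/198354 ≈ -1.5234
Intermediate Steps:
(j - 198656)/(224786 - 423140) = (500823 - 198656)/(224786 - 423140) = 302167/(-198354) = 302167*(-1/198354) = -302167/198354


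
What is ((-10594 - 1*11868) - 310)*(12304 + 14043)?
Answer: -599973884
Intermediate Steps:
((-10594 - 1*11868) - 310)*(12304 + 14043) = ((-10594 - 11868) - 310)*26347 = (-22462 - 310)*26347 = -22772*26347 = -599973884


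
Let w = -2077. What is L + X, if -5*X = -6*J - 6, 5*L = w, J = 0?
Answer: -2071/5 ≈ -414.20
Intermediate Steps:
L = -2077/5 (L = (⅕)*(-2077) = -2077/5 ≈ -415.40)
X = 6/5 (X = -(-6*0 - 6)/5 = -(0 - 6)/5 = -⅕*(-6) = 6/5 ≈ 1.2000)
L + X = -2077/5 + 6/5 = -2071/5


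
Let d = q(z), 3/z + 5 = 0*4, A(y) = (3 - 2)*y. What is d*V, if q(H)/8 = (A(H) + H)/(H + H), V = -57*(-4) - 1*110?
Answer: 944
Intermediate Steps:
A(y) = y (A(y) = 1*y = y)
z = -3/5 (z = 3/(-5 + 0*4) = 3/(-5 + 0) = 3/(-5) = 3*(-1/5) = -3/5 ≈ -0.60000)
V = 118 (V = 228 - 110 = 118)
q(H) = 8 (q(H) = 8*((H + H)/(H + H)) = 8*((2*H)/((2*H))) = 8*((2*H)*(1/(2*H))) = 8*1 = 8)
d = 8
d*V = 8*118 = 944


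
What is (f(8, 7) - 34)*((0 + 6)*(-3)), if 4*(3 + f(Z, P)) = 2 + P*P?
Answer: 873/2 ≈ 436.50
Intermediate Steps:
f(Z, P) = -5/2 + P²/4 (f(Z, P) = -3 + (2 + P*P)/4 = -3 + (2 + P²)/4 = -3 + (½ + P²/4) = -5/2 + P²/4)
(f(8, 7) - 34)*((0 + 6)*(-3)) = ((-5/2 + (¼)*7²) - 34)*((0 + 6)*(-3)) = ((-5/2 + (¼)*49) - 34)*(6*(-3)) = ((-5/2 + 49/4) - 34)*(-18) = (39/4 - 34)*(-18) = -97/4*(-18) = 873/2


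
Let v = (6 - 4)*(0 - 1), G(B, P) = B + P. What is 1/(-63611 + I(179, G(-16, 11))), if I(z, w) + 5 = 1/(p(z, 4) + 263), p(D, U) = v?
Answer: -261/16603775 ≈ -1.5719e-5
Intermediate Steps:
v = -2 (v = 2*(-1) = -2)
p(D, U) = -2
I(z, w) = -1304/261 (I(z, w) = -5 + 1/(-2 + 263) = -5 + 1/261 = -1304/261)
1/(-63611 + I(179, G(-16, 11))) = 1/(-63611 - 1304/261) = 1/(-16603775/261) = -261/16603775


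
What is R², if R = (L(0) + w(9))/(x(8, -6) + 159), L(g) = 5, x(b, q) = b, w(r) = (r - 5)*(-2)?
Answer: 9/27889 ≈ 0.00032271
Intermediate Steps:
w(r) = 10 - 2*r (w(r) = (-5 + r)*(-2) = 10 - 2*r)
R = -3/167 (R = (5 + (10 - 2*9))/(8 + 159) = (5 + (10 - 18))/167 = (5 - 8)*(1/167) = -3*1/167 = -3/167 ≈ -0.017964)
R² = (-3/167)² = 9/27889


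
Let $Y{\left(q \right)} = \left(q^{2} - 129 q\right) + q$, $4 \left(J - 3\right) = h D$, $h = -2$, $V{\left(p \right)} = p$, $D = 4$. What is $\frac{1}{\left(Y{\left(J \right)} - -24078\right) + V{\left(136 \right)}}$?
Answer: $\frac{1}{24087} \approx 4.1516 \cdot 10^{-5}$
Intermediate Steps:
$J = 1$ ($J = 3 + \frac{\left(-2\right) 4}{4} = 3 + \frac{1}{4} \left(-8\right) = 3 - 2 = 1$)
$Y{\left(q \right)} = q^{2} - 128 q$
$\frac{1}{\left(Y{\left(J \right)} - -24078\right) + V{\left(136 \right)}} = \frac{1}{\left(1 \left(-128 + 1\right) - -24078\right) + 136} = \frac{1}{\left(1 \left(-127\right) + 24078\right) + 136} = \frac{1}{\left(-127 + 24078\right) + 136} = \frac{1}{23951 + 136} = \frac{1}{24087}$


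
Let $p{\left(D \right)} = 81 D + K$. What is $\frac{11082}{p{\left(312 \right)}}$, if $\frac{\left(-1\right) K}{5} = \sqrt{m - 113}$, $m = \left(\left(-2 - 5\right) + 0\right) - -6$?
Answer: $\frac{46677384}{106446139} + \frac{9235 i \sqrt{114}}{106446139} \approx 0.43851 + 0.00092632 i$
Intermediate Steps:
$m = -1$ ($m = \left(-7 + 0\right) + 6 = -7 + 6 = -1$)
$K = - 5 i \sqrt{114}$ ($K = - 5 \sqrt{-1 - 113} = - 5 \sqrt{-114} = - 5 i \sqrt{114} \approx - 53.385 i$)
$p{\left(D \right)} = 81 D - 5 i \sqrt{114}$
$\frac{11082}{p{\left(312 \right)}} = \frac{11082}{81 \cdot 312 - 5 i \sqrt{114}} = \frac{11082}{25272 - 5 i \sqrt{114}}$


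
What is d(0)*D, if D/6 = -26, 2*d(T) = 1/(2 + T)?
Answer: -39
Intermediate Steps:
d(T) = 1/(2*(2 + T))
D = -156 (D = 6*(-26) = -156)
d(0)*D = (1/(2*(2 + 0)))*(-156) = ((½)/2)*(-156) = ((½)*(½))*(-156) = (¼)*(-156) = -39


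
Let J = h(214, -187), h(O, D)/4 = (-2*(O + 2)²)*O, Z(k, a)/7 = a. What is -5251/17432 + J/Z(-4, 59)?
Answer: -1392384423767/7199416 ≈ -1.9340e+5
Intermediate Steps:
Z(k, a) = 7*a
h(O, D) = -8*O*(2 + O)² (h(O, D) = 4*((-2*(O + 2)²)*O) = 4*((-2*(2 + O)²)*O) = 4*(-2*O*(2 + O)²) = -8*O*(2 + O)²)
J = -79875072 (J = -8*214*(2 + 214)² = -8*214*216² = -8*214*46656 = -79875072)
-5251/17432 + J/Z(-4, 59) = -5251/17432 - 79875072/(7*59) = -5251*1/17432 - 79875072/413 = -5251/17432 - 79875072*1/413 = -5251/17432 - 79875072/413 = -1392384423767/7199416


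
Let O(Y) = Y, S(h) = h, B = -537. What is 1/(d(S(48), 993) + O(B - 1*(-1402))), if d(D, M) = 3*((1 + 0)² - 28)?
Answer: 1/784 ≈ 0.0012755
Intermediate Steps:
d(D, M) = -81 (d(D, M) = 3*(1² - 28) = 3*(1 - 28) = 3*(-27) = -81)
1/(d(S(48), 993) + O(B - 1*(-1402))) = 1/(-81 + (-537 - 1*(-1402))) = 1/(-81 + (-537 + 1402)) = 1/(-81 + 865) = 1/784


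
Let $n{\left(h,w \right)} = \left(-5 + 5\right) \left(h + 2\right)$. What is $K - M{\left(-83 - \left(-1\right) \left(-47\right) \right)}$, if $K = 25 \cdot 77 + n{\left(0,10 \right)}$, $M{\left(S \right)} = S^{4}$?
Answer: $-285608075$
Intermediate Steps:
$n{\left(h,w \right)} = 0$ ($n{\left(h,w \right)} = 0 \left(2 + h\right) = 0$)
$K = 1925$ ($K = 25 \cdot 77 + 0 = 1925 + 0 = 1925$)
$K - M{\left(-83 - \left(-1\right) \left(-47\right) \right)} = 1925 - \left(-83 - \left(-1\right) \left(-47\right)\right)^{4} = 1925 - \left(-83 - 47\right)^{4} = 1925 - \left(-130\right)^{4} = 1925 - 285610000 = -285608075$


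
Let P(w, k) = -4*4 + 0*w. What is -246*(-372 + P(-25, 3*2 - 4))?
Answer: 95448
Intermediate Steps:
P(w, k) = -16 (P(w, k) = -16 + 0 = -16)
-246*(-372 + P(-25, 3*2 - 4)) = -246*(-372 - 16) = -246*(-388) = 95448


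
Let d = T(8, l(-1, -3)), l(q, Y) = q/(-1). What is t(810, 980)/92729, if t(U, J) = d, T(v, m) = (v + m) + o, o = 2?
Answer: 11/92729 ≈ 0.00011863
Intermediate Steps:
l(q, Y) = -q (l(q, Y) = q*(-1) = -q)
T(v, m) = 2 + m + v (T(v, m) = (v + m) + 2 = (m + v) + 2 = 2 + m + v)
d = 11 (d = 2 - 1*(-1) + 8 = 2 + 1 + 8 = 11)
t(U, J) = 11
t(810, 980)/92729 = 11/92729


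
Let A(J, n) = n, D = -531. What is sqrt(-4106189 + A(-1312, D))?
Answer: 4*I*sqrt(256670) ≈ 2026.5*I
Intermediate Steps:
sqrt(-4106189 + A(-1312, D)) = sqrt(-4106189 - 531) = sqrt(-4106720) = 4*I*sqrt(256670)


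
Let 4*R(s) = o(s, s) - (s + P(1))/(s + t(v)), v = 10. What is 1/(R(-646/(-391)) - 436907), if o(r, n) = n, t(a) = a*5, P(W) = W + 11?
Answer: -54648/23876074775 ≈ -2.2888e-6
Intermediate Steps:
P(W) = 11 + W
t(a) = 5*a
R(s) = s/4 - (12 + s)/(4*(50 + s)) (R(s) = (s - (s + (11 + 1))/(s + 5*10))/4 = (s - (s + 12)/(s + 50))/4 = (s - (12 + s)/(50 + s))/4 = s/4 - (12 + s)/(4*(50 + s)))
1/(R(-646/(-391)) - 436907) = 1/((-12 + (-646/(-391))² + 49*(-646/(-391)))/(4*(50 - 646/(-391))) - 436907) = 1/((-12 + (-646*(-1/391))² + 49*(-646*(-1/391)))/(4*(50 - 646*(-1/391))) - 436907) = 1/((-12 + (38/23)² + 49*(38/23))/(4*(50 + 38/23)) - 436907) = 1/((-12 + 1444/529 + 1862/23)/(4*(1188/23)) - 436907) = 1/((¼)*(23/1188)*(37922/529) - 436907) = 1/(18961/54648 - 436907) = 1/(-23876074775/54648) = -54648/23876074775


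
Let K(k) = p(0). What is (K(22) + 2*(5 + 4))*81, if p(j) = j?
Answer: 1458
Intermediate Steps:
K(k) = 0
(K(22) + 2*(5 + 4))*81 = (0 + 2*(5 + 4))*81 = (0 + 2*9)*81 = (0 + 18)*81 = 18*81 = 1458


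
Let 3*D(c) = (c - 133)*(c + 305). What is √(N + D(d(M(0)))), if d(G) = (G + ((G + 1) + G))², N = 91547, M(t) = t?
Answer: √78083 ≈ 279.43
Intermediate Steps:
d(G) = (1 + 3*G)² (d(G) = (G + ((1 + G) + G))² = (G + (1 + 2*G))² = (1 + 3*G)²)
D(c) = (-133 + c)*(305 + c)/3 (D(c) = ((c - 133)*(c + 305))/3 = ((-133 + c)*(305 + c))/3 = (-133 + c)*(305 + c)/3)
√(N + D(d(M(0)))) = √(91547 + (-40565/3 + ((1 + 3*0)²)²/3 + 172*(1 + 3*0)²/3)) = √(91547 + (-40565/3 + ((1 + 0)²)²/3 + 172*(1 + 0)²/3)) = √(91547 + (-40565/3 + (1²)²/3 + (172/3)*1²)) = √(91547 + (-40565/3 + (⅓)*1² + (172/3)*1)) = √(91547 + (-40565/3 + (⅓)*1 + 172/3)) = √(91547 + (-40565/3 + ⅓ + 172/3)) = √(91547 - 13464) = √78083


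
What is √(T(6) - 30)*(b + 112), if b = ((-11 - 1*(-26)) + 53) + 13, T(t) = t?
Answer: 386*I*√6 ≈ 945.5*I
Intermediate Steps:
b = 81 (b = ((-11 + 26) + 53) + 13 = (15 + 53) + 13 = 68 + 13 = 81)
√(T(6) - 30)*(b + 112) = √(6 - 30)*(81 + 112) = √(-24)*193 = (2*I*√6)*193 = 386*I*√6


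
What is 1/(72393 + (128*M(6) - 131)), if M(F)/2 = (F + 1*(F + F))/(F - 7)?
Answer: 1/67654 ≈ 1.4781e-5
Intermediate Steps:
M(F) = 6*F/(-7 + F) (M(F) = 2*((F + 1*(F + F))/(F - 7)) = 2*((F + 1*(2*F))/(-7 + F)) = 2*((F + 2*F)/(-7 + F)) = 2*((3*F)/(-7 + F)) = 2*(3*F/(-7 + F)) = 6*F/(-7 + F))
1/(72393 + (128*M(6) - 131)) = 1/(72393 + (128*(6*6/(-7 + 6)) - 131)) = 1/(72393 + (128*(6*6/(-1)) - 131)) = 1/(72393 + (128*(6*6*(-1)) - 131)) = 1/(72393 + (128*(-36) - 131)) = 1/(72393 + (-4608 - 131)) = 1/(72393 - 4739) = 1/67654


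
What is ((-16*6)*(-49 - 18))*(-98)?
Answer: -630336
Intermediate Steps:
((-16*6)*(-49 - 18))*(-98) = -96*(-67)*(-98) = 6432*(-98) = -630336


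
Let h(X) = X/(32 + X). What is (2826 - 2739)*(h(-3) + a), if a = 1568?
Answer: 136407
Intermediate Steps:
(2826 - 2739)*(h(-3) + a) = (2826 - 2739)*(-3/(32 - 3) + 1568) = 87*(-3/29 + 1568) = 87*(45469/29) = 136407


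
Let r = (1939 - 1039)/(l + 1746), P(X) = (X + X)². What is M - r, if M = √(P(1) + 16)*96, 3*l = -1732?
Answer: -1350/1753 + 192*√5 ≈ 428.55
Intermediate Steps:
l = -1732/3 (l = (⅓)*(-1732) = -1732/3 ≈ -577.33)
P(X) = 4*X² (P(X) = (2*X)² = 4*X²)
r = 1350/1753 (r = (1939 - 1039)/(-1732/3 + 1746) = 900/(3506/3) = 900*(3/3506) = 1350/1753 ≈ 0.77011)
M = 192*√5 (M = √(4*1² + 16)*96 = √(4*1 + 16)*96 = √(4 + 16)*96 = √20*96 = (2*√5)*96 = 192*√5 ≈ 429.33)
M - r = 192*√5 - 1*1350/1753 = 192*√5 - 1350/1753 = -1350/1753 + 192*√5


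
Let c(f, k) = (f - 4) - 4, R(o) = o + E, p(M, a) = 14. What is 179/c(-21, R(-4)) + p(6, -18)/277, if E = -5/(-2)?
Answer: -49177/8033 ≈ -6.1219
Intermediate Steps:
E = 5/2 (E = -5*(-½) = 5/2 ≈ 2.5000)
R(o) = 5/2 + o (R(o) = o + 5/2 = 5/2 + o)
c(f, k) = -8 + f (c(f, k) = (-4 + f) - 4 = -8 + f)
179/c(-21, R(-4)) + p(6, -18)/277 = 179/(-8 - 21) + 14/277 = 179/(-29) + 14*(1/277) = 179*(-1/29) + 14/277 = -179/29 + 14/277 = -49177/8033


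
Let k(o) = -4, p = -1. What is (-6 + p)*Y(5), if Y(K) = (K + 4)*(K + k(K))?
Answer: -63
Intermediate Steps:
Y(K) = (-4 + K)*(4 + K) (Y(K) = (K + 4)*(K - 4) = (4 + K)*(-4 + K) = (-4 + K)*(4 + K))
(-6 + p)*Y(5) = (-6 - 1)*(-16 + 5²) = -7*(-16 + 25) = -7*9 = -63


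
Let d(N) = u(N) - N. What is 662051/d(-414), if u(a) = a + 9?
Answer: 662051/9 ≈ 73561.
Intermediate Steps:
u(a) = 9 + a
d(N) = 9 (d(N) = (9 + N) - N = 9)
662051/d(-414) = 662051/9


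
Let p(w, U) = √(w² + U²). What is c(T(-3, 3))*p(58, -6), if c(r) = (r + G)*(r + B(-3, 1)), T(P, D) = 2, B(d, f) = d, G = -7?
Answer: 50*√34 ≈ 291.55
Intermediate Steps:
p(w, U) = √(U² + w²)
c(r) = (-7 + r)*(-3 + r) (c(r) = (r - 7)*(r - 3) = (-7 + r)*(-3 + r))
c(T(-3, 3))*p(58, -6) = (21 + 2² - 10*2)*√((-6)² + 58²) = (21 + 4 - 20)*√(36 + 3364) = 5*√3400 = 5*(10*√34) = 50*√34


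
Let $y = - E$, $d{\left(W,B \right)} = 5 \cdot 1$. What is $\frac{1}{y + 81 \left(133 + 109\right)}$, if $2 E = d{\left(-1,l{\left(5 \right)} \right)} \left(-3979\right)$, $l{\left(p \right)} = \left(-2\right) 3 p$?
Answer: $\frac{2}{59099} \approx 3.3842 \cdot 10^{-5}$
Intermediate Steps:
$l{\left(p \right)} = - 6 p$
$d{\left(W,B \right)} = 5$
$E = - \frac{19895}{2}$ ($E = \frac{5 \left(-3979\right)}{2} = \frac{1}{2} \left(-19895\right) = - \frac{19895}{2} \approx -9947.5$)
$y = \frac{19895}{2}$ ($y = \left(-1\right) \left(- \frac{19895}{2}\right) = \frac{19895}{2} \approx 9947.5$)
$\frac{1}{y + 81 \left(133 + 109\right)} = \frac{1}{\frac{19895}{2} + 81 \left(133 + 109\right)} = \frac{1}{\frac{19895}{2} + 81 \cdot 242} = \frac{1}{\frac{19895}{2} + 19602} = \frac{1}{\frac{59099}{2}} = \frac{2}{59099}$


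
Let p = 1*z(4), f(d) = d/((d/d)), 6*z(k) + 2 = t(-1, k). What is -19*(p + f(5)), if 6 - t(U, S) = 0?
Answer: -323/3 ≈ -107.67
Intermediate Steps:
t(U, S) = 6 (t(U, S) = 6 - 1*0 = 6 + 0 = 6)
z(k) = 2/3 (z(k) = -1/3 + (1/6)*6 = -1/3 + 1 = 2/3)
f(d) = d (f(d) = d/1 = d*1 = d)
p = 2/3 (p = 1*(2/3) = 2/3 ≈ 0.66667)
-19*(p + f(5)) = -19*(2/3 + 5) = -19*17/3 = -323/3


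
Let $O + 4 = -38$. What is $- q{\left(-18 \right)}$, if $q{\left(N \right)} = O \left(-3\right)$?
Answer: $-126$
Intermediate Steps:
$O = -42$ ($O = -4 - 38 = -42$)
$q{\left(N \right)} = 126$ ($q{\left(N \right)} = \left(-42\right) \left(-3\right) = 126$)
$- q{\left(-18 \right)} = \left(-1\right) 126 = -126$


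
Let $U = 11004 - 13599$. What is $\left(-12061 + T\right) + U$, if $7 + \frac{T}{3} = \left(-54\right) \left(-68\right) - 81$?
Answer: $-3904$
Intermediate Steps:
$U = -2595$ ($U = 11004 - 13599 = -2595$)
$T = 10752$ ($T = -21 + 3 \left(\left(-54\right) \left(-68\right) - 81\right) = -21 + 3 \left(3672 - 81\right) = -21 + 3 \cdot 3591 = -21 + 10773 = 10752$)
$\left(-12061 + T\right) + U = \left(-12061 + 10752\right) - 2595 = -1309 - 2595 = -3904$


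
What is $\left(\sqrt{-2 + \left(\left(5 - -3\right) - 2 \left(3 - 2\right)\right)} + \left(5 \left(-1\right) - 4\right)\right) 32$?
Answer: $-224$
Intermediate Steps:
$\left(\sqrt{-2 + \left(\left(5 - -3\right) - 2 \left(3 - 2\right)\right)} + \left(5 \left(-1\right) - 4\right)\right) 32 = \left(\sqrt{-2 + \left(\left(5 + 3\right) - 2 \left(3 - 2\right)\right)} - 9\right) 32 = \left(\sqrt{-2 + \left(8 - 2\right)} - 9\right) 32 = \left(\sqrt{-2 + 6} - 9\right) 32 = \left(\sqrt{4} - 9\right) 32 = \left(2 - 9\right) 32 = \left(-7\right) 32 = -224$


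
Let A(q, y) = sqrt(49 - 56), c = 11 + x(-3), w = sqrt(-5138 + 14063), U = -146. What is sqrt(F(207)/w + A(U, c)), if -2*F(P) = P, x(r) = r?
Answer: sqrt(-82110*sqrt(357) + 1416100*I*sqrt(7))/1190 ≈ 0.94023 + 1.407*I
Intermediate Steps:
w = 5*sqrt(357) (w = sqrt(8925) = 5*sqrt(357) ≈ 94.472)
c = 8 (c = 11 - 3 = 8)
A(q, y) = I*sqrt(7) (A(q, y) = sqrt(-7) = I*sqrt(7))
F(P) = -P/2
sqrt(F(207)/w + A(U, c)) = sqrt((-1/2*207)/((5*sqrt(357))) + I*sqrt(7)) = sqrt(-69*sqrt(357)/1190 + I*sqrt(7))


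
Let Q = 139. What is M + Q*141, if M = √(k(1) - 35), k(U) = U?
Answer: 19599 + I*√34 ≈ 19599.0 + 5.831*I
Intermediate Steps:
M = I*√34 (M = √(1 - 35) = √(-34) = I*√34 ≈ 5.8309*I)
M + Q*141 = I*√34 + 139*141 = I*√34 + 19599 = 19599 + I*√34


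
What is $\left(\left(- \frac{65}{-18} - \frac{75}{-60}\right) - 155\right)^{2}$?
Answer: $\frac{29214025}{1296} \approx 22542.0$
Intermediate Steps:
$\left(\left(- \frac{65}{-18} - \frac{75}{-60}\right) - 155\right)^{2} = \left(\left(\left(-65\right) \left(- \frac{1}{18}\right) - - \frac{5}{4}\right) - 155\right)^{2} = \left(\left(\frac{65}{18} + \frac{5}{4}\right) - 155\right)^{2} = \left(\frac{175}{36} - 155\right)^{2} = \left(- \frac{5405}{36}\right)^{2} = \frac{29214025}{1296}$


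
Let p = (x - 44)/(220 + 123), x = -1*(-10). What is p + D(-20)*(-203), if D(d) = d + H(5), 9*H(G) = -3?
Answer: 4247267/1029 ≈ 4127.6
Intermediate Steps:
x = 10
H(G) = -⅓ (H(G) = (⅑)*(-3) = -⅓)
D(d) = -⅓ + d (D(d) = d - ⅓ = -⅓ + d)
p = -34/343 (p = (10 - 44)/(220 + 123) = -34/343 ≈ -0.099125)
p + D(-20)*(-203) = -34/343 + (-⅓ - 20)*(-203) = -34/343 - 61/3*(-203) = -34/343 + 12383/3 = 4247267/1029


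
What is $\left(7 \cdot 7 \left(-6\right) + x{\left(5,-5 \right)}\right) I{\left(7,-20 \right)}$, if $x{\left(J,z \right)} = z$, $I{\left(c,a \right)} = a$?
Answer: $5980$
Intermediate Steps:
$\left(7 \cdot 7 \left(-6\right) + x{\left(5,-5 \right)}\right) I{\left(7,-20 \right)} = \left(7 \cdot 7 \left(-6\right) - 5\right) \left(-20\right) = \left(49 \left(-6\right) - 5\right) \left(-20\right) = \left(-294 - 5\right) \left(-20\right) = \left(-299\right) \left(-20\right) = 5980$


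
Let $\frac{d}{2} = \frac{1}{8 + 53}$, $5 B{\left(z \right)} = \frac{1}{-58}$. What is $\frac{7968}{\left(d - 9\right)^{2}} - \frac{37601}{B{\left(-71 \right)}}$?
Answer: $\frac{3262691355538}{299209} \approx 1.0904 \cdot 10^{7}$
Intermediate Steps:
$B{\left(z \right)} = - \frac{1}{290}$ ($B{\left(z \right)} = \frac{1}{5 \left(-58\right)} = \frac{1}{5} \left(- \frac{1}{58}\right) = - \frac{1}{290}$)
$d = \frac{2}{61}$ ($d = \frac{2}{8 + 53} = \frac{2}{61} \approx 0.032787$)
$\frac{7968}{\left(d - 9\right)^{2}} - \frac{37601}{B{\left(-71 \right)}} = \frac{7968}{\left(\frac{2}{61} - 9\right)^{2}} - \frac{37601}{- \frac{1}{290}} = \frac{7968}{\left(- \frac{547}{61}\right)^{2}} - -10904290 = \frac{7968}{\frac{299209}{3721}} + 10904290 = 7968 \cdot \frac{3721}{299209} + 10904290 = \frac{29648928}{299209} + 10904290 = \frac{3262691355538}{299209}$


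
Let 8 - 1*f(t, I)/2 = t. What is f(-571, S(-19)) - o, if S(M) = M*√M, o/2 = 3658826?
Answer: -7316494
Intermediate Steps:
o = 7317652 (o = 2*3658826 = 7317652)
S(M) = M^(3/2)
f(t, I) = 16 - 2*t
f(-571, S(-19)) - o = (16 - 2*(-571)) - 1*7317652 = (16 + 1142) - 7317652 = 1158 - 7317652 = -7316494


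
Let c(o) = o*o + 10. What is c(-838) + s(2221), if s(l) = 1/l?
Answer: 1559706135/2221 ≈ 7.0225e+5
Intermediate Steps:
c(o) = 10 + o**2 (c(o) = o**2 + 10 = 10 + o**2)
c(-838) + s(2221) = (10 + (-838)**2) + 1/2221 = (10 + 702244) + 1/2221 = 702254 + 1/2221 = 1559706135/2221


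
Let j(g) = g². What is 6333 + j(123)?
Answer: 21462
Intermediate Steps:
6333 + j(123) = 6333 + 123² = 6333 + 15129 = 21462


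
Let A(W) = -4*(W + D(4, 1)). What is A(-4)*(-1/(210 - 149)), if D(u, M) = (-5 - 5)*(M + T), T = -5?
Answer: 144/61 ≈ 2.3607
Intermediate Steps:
D(u, M) = 50 - 10*M (D(u, M) = (-5 - 5)*(M - 5) = -10*(-5 + M) = 50 - 10*M)
A(W) = -160 - 4*W (A(W) = -4*(W + (50 - 10*1)) = -4*(W + (50 - 10)) = -4*(W + 40) = -4*(40 + W) = -160 - 4*W)
A(-4)*(-1/(210 - 149)) = (-160 - 4*(-4))*(-1/(210 - 149)) = (-160 + 16)*(-1/61) = -(-144)/61 = -144*(-1/61) = 144/61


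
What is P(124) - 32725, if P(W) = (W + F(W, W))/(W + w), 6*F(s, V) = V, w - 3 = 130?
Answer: -25230541/771 ≈ -32724.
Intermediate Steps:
w = 133 (w = 3 + 130 = 133)
F(s, V) = V/6
P(W) = 7*W/(6*(133 + W)) (P(W) = (W + W/6)/(W + 133) = (7*W/6)/(133 + W) = 7*W/(6*(133 + W)))
P(124) - 32725 = (7/6)*124/(133 + 124) - 32725 = (7/6)*124/257 - 32725 = (7/6)*124*(1/257) - 32725 = 434/771 - 32725 = -25230541/771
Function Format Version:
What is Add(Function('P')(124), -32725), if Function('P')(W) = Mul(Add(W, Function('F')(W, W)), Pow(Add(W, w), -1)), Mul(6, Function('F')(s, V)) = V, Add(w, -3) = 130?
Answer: Rational(-25230541, 771) ≈ -32724.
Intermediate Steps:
w = 133 (w = Add(3, 130) = 133)
Function('F')(s, V) = Mul(Rational(1, 6), V)
Function('P')(W) = Mul(Rational(7, 6), W, Pow(Add(133, W), -1)) (Function('P')(W) = Mul(Add(W, Mul(Rational(1, 6), W)), Pow(Add(W, 133), -1)) = Mul(Mul(Rational(7, 6), W), Pow(Add(133, W), -1)) = Mul(Rational(7, 6), W, Pow(Add(133, W), -1)))
Add(Function('P')(124), -32725) = Add(Mul(Rational(7, 6), 124, Pow(Add(133, 124), -1)), -32725) = Add(Mul(Rational(7, 6), 124, Pow(257, -1)), -32725) = Add(Mul(Rational(7, 6), 124, Rational(1, 257)), -32725) = Add(Rational(434, 771), -32725) = Rational(-25230541, 771)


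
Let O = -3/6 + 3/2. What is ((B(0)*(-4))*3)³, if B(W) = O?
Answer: -1728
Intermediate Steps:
O = 1 (O = -3*⅙ + 3*(½) = -½ + 3/2 = 1)
B(W) = 1
((B(0)*(-4))*3)³ = ((1*(-4))*3)³ = (-4*3)³ = (-12)³ = -1728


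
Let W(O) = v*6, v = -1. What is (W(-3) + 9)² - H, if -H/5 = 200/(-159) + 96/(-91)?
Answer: -37099/14469 ≈ -2.5640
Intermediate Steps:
W(O) = -6 (W(O) = -1*6 = -6)
H = 167320/14469 (H = -5*(200/(-159) + 96/(-91)) = -5*(200*(-1/159) + 96*(-1/91)) = -5*(-200/159 - 96/91) = -5*(-33464/14469) = 167320/14469 ≈ 11.564)
(W(-3) + 9)² - H = (-6 + 9)² - 1*167320/14469 = 3² - 167320/14469 = 9 - 167320/14469 = -37099/14469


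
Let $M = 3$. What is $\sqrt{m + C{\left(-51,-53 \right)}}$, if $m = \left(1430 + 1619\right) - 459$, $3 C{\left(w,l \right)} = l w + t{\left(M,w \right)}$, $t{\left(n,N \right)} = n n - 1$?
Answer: $\frac{\sqrt{31443}}{3} \approx 59.107$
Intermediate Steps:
$t{\left(n,N \right)} = -1 + n^{2}$ ($t{\left(n,N \right)} = n^{2} - 1 = -1 + n^{2}$)
$C{\left(w,l \right)} = \frac{8}{3} + \frac{l w}{3}$ ($C{\left(w,l \right)} = \frac{l w - \left(1 - 3^{2}\right)}{3} = \frac{l w + \left(-1 + 9\right)}{3} = \frac{l w + 8}{3} = \frac{8 + l w}{3} = \frac{8}{3} + \frac{l w}{3}$)
$m = 2590$ ($m = 3049 - 459 = 2590$)
$\sqrt{m + C{\left(-51,-53 \right)}} = \sqrt{2590 + \left(\frac{8}{3} + \frac{1}{3} \left(-53\right) \left(-51\right)\right)} = \sqrt{2590 + \left(\frac{8}{3} + 901\right)} = \sqrt{2590 + \frac{2711}{3}} = \sqrt{\frac{10481}{3}} = \frac{\sqrt{31443}}{3}$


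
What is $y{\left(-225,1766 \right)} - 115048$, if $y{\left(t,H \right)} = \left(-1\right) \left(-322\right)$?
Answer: $-114726$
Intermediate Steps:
$y{\left(t,H \right)} = 322$
$y{\left(-225,1766 \right)} - 115048 = 322 - 115048 = -114726$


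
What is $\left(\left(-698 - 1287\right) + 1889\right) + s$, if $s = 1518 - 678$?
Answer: $744$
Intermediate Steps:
$s = 840$
$\left(\left(-698 - 1287\right) + 1889\right) + s = \left(\left(-698 - 1287\right) + 1889\right) + 840 = \left(-1985 + 1889\right) + 840 = -96 + 840 = 744$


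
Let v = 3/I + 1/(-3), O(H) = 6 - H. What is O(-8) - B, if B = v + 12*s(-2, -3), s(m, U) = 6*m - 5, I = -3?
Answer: 658/3 ≈ 219.33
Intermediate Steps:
v = -4/3 (v = 3/(-3) + 1/(-3) = 3*(-⅓) + 1*(-⅓) = -1 - ⅓ = -4/3 ≈ -1.3333)
s(m, U) = -5 + 6*m
B = -616/3 (B = -4/3 + 12*(-5 + 6*(-2)) = -4/3 + 12*(-5 - 12) = -4/3 + 12*(-17) = -4/3 - 204 = -616/3 ≈ -205.33)
O(-8) - B = (6 - 1*(-8)) - 1*(-616/3) = (6 + 8) + 616/3 = 14 + 616/3 = 658/3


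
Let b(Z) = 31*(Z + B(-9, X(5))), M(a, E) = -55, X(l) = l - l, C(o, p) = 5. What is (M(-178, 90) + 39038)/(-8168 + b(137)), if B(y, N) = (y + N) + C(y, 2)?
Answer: -38983/4045 ≈ -9.6373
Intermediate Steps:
X(l) = 0
B(y, N) = 5 + N + y (B(y, N) = (y + N) + 5 = (N + y) + 5 = 5 + N + y)
b(Z) = -124 + 31*Z (b(Z) = 31*(Z + (5 + 0 - 9)) = 31*(Z - 4) = 31*(-4 + Z) = -124 + 31*Z)
(M(-178, 90) + 39038)/(-8168 + b(137)) = (-55 + 39038)/(-8168 + (-124 + 31*137)) = 38983/(-8168 + (-124 + 4247)) = 38983/(-8168 + 4123) = 38983/(-4045) = 38983*(-1/4045) = -38983/4045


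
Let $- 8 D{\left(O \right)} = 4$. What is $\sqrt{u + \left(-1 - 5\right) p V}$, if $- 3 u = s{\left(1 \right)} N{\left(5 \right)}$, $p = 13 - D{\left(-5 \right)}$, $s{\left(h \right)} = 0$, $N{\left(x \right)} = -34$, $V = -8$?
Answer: $18 \sqrt{2} \approx 25.456$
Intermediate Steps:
$D{\left(O \right)} = - \frac{1}{2}$ ($D{\left(O \right)} = \left(- \frac{1}{8}\right) 4 = - \frac{1}{2}$)
$p = \frac{27}{2}$ ($p = 13 - - \frac{1}{2} = 13 + \frac{1}{2} = \frac{27}{2} \approx 13.5$)
$u = 0$ ($u = - \frac{0 \left(-34\right)}{3} = \left(- \frac{1}{3}\right) 0 = 0$)
$\sqrt{u + \left(-1 - 5\right) p V} = \sqrt{0 + \left(-1 - 5\right) \frac{27}{2} \left(-8\right)} = \sqrt{0 + \left(-6\right) \frac{27}{2} \left(-8\right)} = \sqrt{0 - -648} = \sqrt{0 + 648} = \sqrt{648} = 18 \sqrt{2}$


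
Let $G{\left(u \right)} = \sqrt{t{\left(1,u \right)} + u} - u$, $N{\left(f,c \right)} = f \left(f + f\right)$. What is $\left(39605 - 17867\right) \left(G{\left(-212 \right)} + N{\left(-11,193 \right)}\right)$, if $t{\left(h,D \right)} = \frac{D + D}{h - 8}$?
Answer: $9869052 + \frac{43476 i \sqrt{1855}}{7} \approx 9.8691 \cdot 10^{6} + 2.675 \cdot 10^{5} i$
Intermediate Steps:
$t{\left(h,D \right)} = \frac{2 D}{-8 + h}$
$N{\left(f,c \right)} = 2 f^{2}$ ($N{\left(f,c \right)} = f 2 f = 2 f^{2}$)
$G{\left(u \right)} = - u + \frac{\sqrt{35} \sqrt{u}}{7}$ ($G{\left(u \right)} = \sqrt{\frac{2 u}{-8 + 1} + u} - u = \sqrt{\frac{2 u}{-7} + u} - u = \sqrt{2 u \left(- \frac{1}{7}\right) + u} - u = \sqrt{- \frac{2 u}{7} + u} - u = \sqrt{\frac{5 u}{7}} - u = \frac{\sqrt{35} \sqrt{u}}{7} - u = - u + \frac{\sqrt{35} \sqrt{u}}{7}$)
$\left(39605 - 17867\right) \left(G{\left(-212 \right)} + N{\left(-11,193 \right)}\right) = \left(39605 - 17867\right) \left(\left(\left(-1\right) \left(-212\right) + \frac{\sqrt{35} \sqrt{-212}}{7}\right) + 2 \left(-11\right)^{2}\right) = 21738 \left(\left(212 + \frac{\sqrt{35} \cdot 2 i \sqrt{53}}{7}\right) + 2 \cdot 121\right) = 21738 \left(\left(212 + \frac{2 i \sqrt{1855}}{7}\right) + 242\right) = 21738 \left(454 + \frac{2 i \sqrt{1855}}{7}\right) = 9869052 + \frac{43476 i \sqrt{1855}}{7}$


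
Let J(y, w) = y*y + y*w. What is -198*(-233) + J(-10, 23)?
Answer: 46004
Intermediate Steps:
J(y, w) = y² + w*y
-198*(-233) + J(-10, 23) = -198*(-233) - 10*(23 - 10) = 46134 - 10*13 = 46134 - 130 = 46004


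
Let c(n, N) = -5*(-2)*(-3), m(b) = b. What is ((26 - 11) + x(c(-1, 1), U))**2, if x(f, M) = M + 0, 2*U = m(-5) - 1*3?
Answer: 121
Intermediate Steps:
c(n, N) = -30 (c(n, N) = 10*(-3) = -30)
U = -4 (U = (-5 - 1*3)/2 = (-5 - 3)/2 = (1/2)*(-8) = -4)
x(f, M) = M
((26 - 11) + x(c(-1, 1), U))**2 = ((26 - 11) - 4)**2 = (15 - 4)**2 = 11**2 = 121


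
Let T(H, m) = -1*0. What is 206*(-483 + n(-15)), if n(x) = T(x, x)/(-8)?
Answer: -99498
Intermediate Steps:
T(H, m) = 0
n(x) = 0 (n(x) = 0/(-8) = 0*(-1/8) = 0)
206*(-483 + n(-15)) = 206*(-483 + 0) = 206*(-483) = -99498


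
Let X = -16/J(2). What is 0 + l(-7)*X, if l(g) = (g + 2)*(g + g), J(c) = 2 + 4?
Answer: -560/3 ≈ -186.67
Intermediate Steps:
J(c) = 6
l(g) = 2*g*(2 + g) (l(g) = (2 + g)*(2*g) = 2*g*(2 + g))
X = -8/3 (X = -16/6 = -16*1/6 = -8/3 ≈ -2.6667)
0 + l(-7)*X = 0 + (2*(-7)*(2 - 7))*(-8/3) = 0 + (2*(-7)*(-5))*(-8/3) = 0 + 70*(-8/3) = 0 - 560/3 = -560/3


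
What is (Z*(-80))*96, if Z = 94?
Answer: -721920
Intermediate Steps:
(Z*(-80))*96 = (94*(-80))*96 = -7520*96 = -721920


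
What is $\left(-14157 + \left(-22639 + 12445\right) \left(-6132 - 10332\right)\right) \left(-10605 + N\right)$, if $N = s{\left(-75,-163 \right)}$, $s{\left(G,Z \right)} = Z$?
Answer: $-1807084241712$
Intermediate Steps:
$N = -163$
$\left(-14157 + \left(-22639 + 12445\right) \left(-6132 - 10332\right)\right) \left(-10605 + N\right) = \left(-14157 + \left(-22639 + 12445\right) \left(-6132 - 10332\right)\right) \left(-10605 - 163\right) = \left(-14157 - -167834016\right) \left(-10768\right) = \left(-14157 + 167834016\right) \left(-10768\right) = 167819859 \left(-10768\right) = -1807084241712$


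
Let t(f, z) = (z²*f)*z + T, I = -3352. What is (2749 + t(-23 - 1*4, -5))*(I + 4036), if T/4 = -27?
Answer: 4114944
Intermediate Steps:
T = -108 (T = 4*(-27) = -108)
t(f, z) = -108 + f*z³ (t(f, z) = (z²*f)*z - 108 = (f*z²)*z - 108 = f*z³ - 108 = -108 + f*z³)
(2749 + t(-23 - 1*4, -5))*(I + 4036) = (2749 + (-108 + (-23 - 1*4)*(-5)³))*(-3352 + 4036) = (2749 + (-108 + (-23 - 4)*(-125)))*684 = (2749 + (-108 - 27*(-125)))*684 = (2749 + (-108 + 3375))*684 = (2749 + 3267)*684 = 6016*684 = 4114944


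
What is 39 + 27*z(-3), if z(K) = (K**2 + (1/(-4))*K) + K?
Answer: 885/4 ≈ 221.25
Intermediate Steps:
z(K) = K**2 + 3*K/4 (z(K) = (K**2 + (1*(-1/4))*K) + K = (K**2 - K/4) + K = K**2 + 3*K/4)
39 + 27*z(-3) = 39 + 27*((1/4)*(-3)*(3 + 4*(-3))) = 39 + 27*((1/4)*(-3)*(3 - 12)) = 39 + 27*((1/4)*(-3)*(-9)) = 39 + 27*(27/4) = 39 + 729/4 = 885/4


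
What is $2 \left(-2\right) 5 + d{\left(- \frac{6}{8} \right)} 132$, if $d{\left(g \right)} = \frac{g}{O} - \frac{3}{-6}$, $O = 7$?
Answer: $\frac{223}{7} \approx 31.857$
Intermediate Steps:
$d{\left(g \right)} = \frac{1}{2} + \frac{g}{7}$ ($d{\left(g \right)} = \frac{g}{7} - \frac{3}{-6} = g \frac{1}{7} - - \frac{1}{2} = \frac{g}{7} + \frac{1}{2} = \frac{1}{2} + \frac{g}{7}$)
$2 \left(-2\right) 5 + d{\left(- \frac{6}{8} \right)} 132 = 2 \left(-2\right) 5 + \left(\frac{1}{2} + \frac{\left(-6\right) \frac{1}{8}}{7}\right) 132 = \left(-4\right) 5 + \left(\frac{1}{2} + \frac{\left(-6\right) \frac{1}{8}}{7}\right) 132 = -20 + \left(\frac{1}{2} + \frac{1}{7} \left(- \frac{3}{4}\right)\right) 132 = -20 + \left(\frac{1}{2} - \frac{3}{28}\right) 132 = -20 + \frac{11}{28} \cdot 132 = -20 + \frac{363}{7} = \frac{223}{7}$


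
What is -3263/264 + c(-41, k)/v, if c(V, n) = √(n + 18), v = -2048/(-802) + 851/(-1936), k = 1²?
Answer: -3263/264 + 776336*√19/1641213 ≈ -10.298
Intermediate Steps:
k = 1
v = 1641213/776336 (v = -2048*(-1/802) + 851*(-1/1936) = 1024/401 - 851/1936 = 1641213/776336 ≈ 2.1140)
c(V, n) = √(18 + n)
-3263/264 + c(-41, k)/v = -3263/264 + √(18 + 1)/(1641213/776336) = -3263*1/264 + √19*(776336/1641213) = -3263/264 + 776336*√19/1641213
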